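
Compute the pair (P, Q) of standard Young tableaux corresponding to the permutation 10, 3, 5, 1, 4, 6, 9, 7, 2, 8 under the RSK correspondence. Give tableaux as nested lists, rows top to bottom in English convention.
P = [[1, 2, 6, 7, 8], [3, 4, 9], [5], [10]], Q = [[1, 3, 6, 7, 10], [2, 5, 8], [4], [9]]

Insert each entry of the permutation into P by Schensted row insertion, recording in Q the position of each new cell.

After inserting 10: P = [[10]].
After inserting 3: P = [[3], [10]].
After inserting 5: P = [[3, 5], [10]].
After inserting 1: P = [[1, 5], [3], [10]].
After inserting 4: P = [[1, 4], [3, 5], [10]].
After inserting 6: P = [[1, 4, 6], [3, 5], [10]].
After inserting 9: P = [[1, 4, 6, 9], [3, 5], [10]].
After inserting 7: P = [[1, 4, 6, 7], [3, 5, 9], [10]].
After inserting 2: P = [[1, 2, 6, 7], [3, 4, 9], [5], [10]].
After inserting 8: P = [[1, 2, 6, 7, 8], [3, 4, 9], [5], [10]].

So P = [[1, 2, 6, 7, 8], [3, 4, 9], [5], [10]], Q = [[1, 3, 6, 7, 10], [2, 5, 8], [4], [9]].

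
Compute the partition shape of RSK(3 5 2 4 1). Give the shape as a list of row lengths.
[2, 2, 1]

Row-insert each entry into an empty tableau.

After inserting 3: P = [[3]].
After inserting 5: P = [[3, 5]].
After inserting 2: P = [[2, 5], [3]].
After inserting 4: P = [[2, 4], [3, 5]].
After inserting 1: P = [[1, 4], [2, 5], [3]].

The final insertion tableau P = [[1, 4], [2, 5], [3]] has shape [2, 2, 1].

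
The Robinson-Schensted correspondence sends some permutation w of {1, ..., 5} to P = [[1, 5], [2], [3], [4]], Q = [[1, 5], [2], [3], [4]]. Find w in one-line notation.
4 3 2 1 5

Reverse the RSK construction: for i from n down to 1, find the cell of Q containing i, remove the entry at that cell from P, and reverse-bump it up through P; the value ejected from row 1 is w(i).

Step i=5: Q has 5 at row 1, column 2; remove that cell from P, ejecting 5. So w(5) = 5. P is now [[1], [2], [3], [4]].
Step i=4: Q has 4 at row 4, column 1; remove 4 from row 4 of P and reverse-bump: 4 enters row 3 and ejects 3; 3 enters row 2 and ejects 2; 2 enters row 1 and ejects 1. So w(4) = 1. P is now [[2], [3], [4]].
Step i=3: Q has 3 at row 3, column 1; remove 4 from row 3 of P and reverse-bump: 4 enters row 2 and ejects 3; 3 enters row 1 and ejects 2. So w(3) = 2. P is now [[3], [4]].
Step i=2: Q has 2 at row 2, column 1; remove 4 from row 2 of P and reverse-bump: 4 enters row 1 and ejects 3. So w(2) = 3. P is now [[4]].
Step i=1: Q has 1 at row 1, column 1; remove that cell from P, ejecting 4. So w(1) = 4. P is now [].

So w = 4 3 2 1 5.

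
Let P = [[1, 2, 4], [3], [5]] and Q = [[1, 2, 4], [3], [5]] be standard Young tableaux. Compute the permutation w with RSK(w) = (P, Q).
1 5 3 4 2

Reverse RSK: for i = n, n-1, ..., 1, locate i in Q, remove the corresponding corner cell from P, and reverse-bump its entry up through P; the value ejected from row 1 is w(i).

So w = 1 5 3 4 2.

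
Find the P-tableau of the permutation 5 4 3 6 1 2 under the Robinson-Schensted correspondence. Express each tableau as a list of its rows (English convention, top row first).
Insert 5: appended to row 1. P = [[5]].
Insert 4: 4 bumps 5 from row 1; 5 starts row 2. P = [[4], [5]].
Insert 3: 3 bumps 4 from row 1; 4 bumps 5 from row 2; 5 starts row 3. P = [[3], [4], [5]].
Insert 6: appended to row 1. P = [[3, 6], [4], [5]].
Insert 1: 1 bumps 3 from row 1; 3 bumps 4 from row 2; 4 bumps 5 from row 3; 5 starts row 4. P = [[1, 6], [3], [4], [5]].
Insert 2: 2 bumps 6 from row 1; 6 appends to row 2. P = [[1, 2], [3, 6], [4], [5]].

So P = [[1, 2], [3, 6], [4], [5]].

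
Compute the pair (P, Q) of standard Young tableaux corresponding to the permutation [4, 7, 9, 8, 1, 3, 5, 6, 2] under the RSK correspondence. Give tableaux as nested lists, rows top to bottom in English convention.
Insert each entry of the permutation into P by Schensted row insertion, recording in Q the position of each new cell.

Insert 4: appended to row 1. P = [[4]].
Insert 7: appended to row 1. P = [[4, 7]].
Insert 9: appended to row 1. P = [[4, 7, 9]].
Insert 8: 8 bumps 9 from row 1; 9 starts row 2. P = [[4, 7, 8], [9]].
Insert 1: 1 bumps 4 from row 1; 4 bumps 9 from row 2; 9 starts row 3. P = [[1, 7, 8], [4], [9]].
Insert 3: 3 bumps 7 from row 1; 7 appends to row 2. P = [[1, 3, 8], [4, 7], [9]].
Insert 5: 5 bumps 8 from row 1; 8 appends to row 2. P = [[1, 3, 5], [4, 7, 8], [9]].
Insert 6: appended to row 1. P = [[1, 3, 5, 6], [4, 7, 8], [9]].
Insert 2: 2 bumps 3 from row 1; 3 bumps 4 from row 2; 4 bumps 9 from row 3; 9 starts row 4. P = [[1, 2, 5, 6], [3, 7, 8], [4], [9]].

So P = [[1, 2, 5, 6], [3, 7, 8], [4], [9]], Q = [[1, 2, 3, 8], [4, 6, 7], [5], [9]].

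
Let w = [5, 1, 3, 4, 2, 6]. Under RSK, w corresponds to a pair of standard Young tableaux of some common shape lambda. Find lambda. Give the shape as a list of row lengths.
Row-insert each entry into an empty tableau.

After inserting 5: P = [[5]].
After inserting 1: P = [[1], [5]].
After inserting 3: P = [[1, 3], [5]].
After inserting 4: P = [[1, 3, 4], [5]].
After inserting 2: P = [[1, 2, 4], [3], [5]].
After inserting 6: P = [[1, 2, 4, 6], [3], [5]].

The final insertion tableau P = [[1, 2, 4, 6], [3], [5]] has shape [4, 1, 1].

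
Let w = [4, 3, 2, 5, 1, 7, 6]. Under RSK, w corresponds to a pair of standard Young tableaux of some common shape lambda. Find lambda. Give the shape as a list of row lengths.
Row-insert each entry into an empty tableau.

After inserting 4: P = [[4]].
After inserting 3: P = [[3], [4]].
After inserting 2: P = [[2], [3], [4]].
After inserting 5: P = [[2, 5], [3], [4]].
After inserting 1: P = [[1, 5], [2], [3], [4]].
After inserting 7: P = [[1, 5, 7], [2], [3], [4]].
After inserting 6: P = [[1, 5, 6], [2, 7], [3], [4]].

The final insertion tableau P = [[1, 5, 6], [2, 7], [3], [4]] has shape [3, 2, 1, 1].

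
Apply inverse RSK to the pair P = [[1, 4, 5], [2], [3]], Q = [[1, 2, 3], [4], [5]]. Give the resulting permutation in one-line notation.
Reverse the RSK construction: for i from n down to 1, find the cell of Q containing i, remove the entry at that cell from P, and reverse-bump it up through P; the value ejected from row 1 is w(i).

Step i=5: Q has 5 at row 3, column 1; remove 3 from row 3 of P and reverse-bump: 3 enters row 2 and ejects 2; 2 enters row 1 and ejects 1. So w(5) = 1. P is now [[2, 4, 5], [3]].
Step i=4: Q has 4 at row 2, column 1; remove 3 from row 2 of P and reverse-bump: 3 enters row 1 and ejects 2. So w(4) = 2. P is now [[3, 4, 5]].
Step i=3: Q has 3 at row 1, column 3; remove that cell from P, ejecting 5. So w(3) = 5. P is now [[3, 4]].
Step i=2: Q has 2 at row 1, column 2; remove that cell from P, ejecting 4. So w(2) = 4. P is now [[3]].
Step i=1: Q has 1 at row 1, column 1; remove that cell from P, ejecting 3. So w(1) = 3. P is now [].

So w = 3 4 5 2 1.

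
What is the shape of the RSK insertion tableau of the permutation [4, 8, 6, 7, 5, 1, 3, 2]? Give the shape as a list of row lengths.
[3, 2, 1, 1, 1]

Row-insert each entry into an empty tableau.

After inserting 4: P = [[4]].
After inserting 8: P = [[4, 8]].
After inserting 6: P = [[4, 6], [8]].
After inserting 7: P = [[4, 6, 7], [8]].
After inserting 5: P = [[4, 5, 7], [6], [8]].
After inserting 1: P = [[1, 5, 7], [4], [6], [8]].
After inserting 3: P = [[1, 3, 7], [4, 5], [6], [8]].
After inserting 2: P = [[1, 2, 7], [3, 5], [4], [6], [8]].

The final insertion tableau P = [[1, 2, 7], [3, 5], [4], [6], [8]] has shape [3, 2, 1, 1, 1].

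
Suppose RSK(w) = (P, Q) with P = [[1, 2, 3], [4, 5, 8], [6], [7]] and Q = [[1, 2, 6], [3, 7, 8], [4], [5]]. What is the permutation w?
Reverse the RSK construction: for i from n down to 1, find the cell of Q containing i, remove the entry at that cell from P, and reverse-bump it up through P; the value ejected from row 1 is w(i).

Step i=8: Q has 8 at row 2, column 3; remove 8 from row 2 of P and reverse-bump: 8 enters row 1 and ejects 3. So w(8) = 3. P is now [[1, 2, 8], [4, 5], [6], [7]].
Step i=7: Q has 7 at row 2, column 2; remove 5 from row 2 of P and reverse-bump: 5 enters row 1 and ejects 2. So w(7) = 2. P is now [[1, 5, 8], [4], [6], [7]].
Step i=6: Q has 6 at row 1, column 3; remove that cell from P, ejecting 8. So w(6) = 8. P is now [[1, 5], [4], [6], [7]].
Step i=5: Q has 5 at row 4, column 1; remove 7 from row 4 of P and reverse-bump: 7 enters row 3 and ejects 6; 6 enters row 2 and ejects 4; 4 enters row 1 and ejects 1. So w(5) = 1. P is now [[4, 5], [6], [7]].
Step i=4: Q has 4 at row 3, column 1; remove 7 from row 3 of P and reverse-bump: 7 enters row 2 and ejects 6; 6 enters row 1 and ejects 5. So w(4) = 5. P is now [[4, 6], [7]].
Step i=3: Q has 3 at row 2, column 1; remove 7 from row 2 of P and reverse-bump: 7 enters row 1 and ejects 6. So w(3) = 6. P is now [[4, 7]].
Step i=2: Q has 2 at row 1, column 2; remove that cell from P, ejecting 7. So w(2) = 7. P is now [[4]].
Step i=1: Q has 1 at row 1, column 1; remove that cell from P, ejecting 4. So w(1) = 4. P is now [].

So w = 4 7 6 5 1 8 2 3.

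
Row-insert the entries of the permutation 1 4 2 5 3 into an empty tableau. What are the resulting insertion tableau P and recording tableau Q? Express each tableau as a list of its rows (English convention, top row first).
P = [[1, 2, 3], [4, 5]], Q = [[1, 2, 4], [3, 5]]

Insert each entry of the permutation into P by Schensted row insertion, recording in Q the position of each new cell.

Insert 1: appended to row 1. P = [[1]].
Insert 4: appended to row 1. P = [[1, 4]].
Insert 2: 2 bumps 4 from row 1; 4 starts row 2. P = [[1, 2], [4]].
Insert 5: appended to row 1. P = [[1, 2, 5], [4]].
Insert 3: 3 bumps 5 from row 1; 5 appends to row 2. P = [[1, 2, 3], [4, 5]].

So P = [[1, 2, 3], [4, 5]], Q = [[1, 2, 4], [3, 5]].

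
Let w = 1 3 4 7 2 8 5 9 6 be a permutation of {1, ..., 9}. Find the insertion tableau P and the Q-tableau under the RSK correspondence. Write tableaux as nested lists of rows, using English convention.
Insert each entry of the permutation into P by Schensted row insertion, recording in Q the position of each new cell.

Insert 1: appended to row 1. P = [[1]].
Insert 3: appended to row 1. P = [[1, 3]].
Insert 4: appended to row 1. P = [[1, 3, 4]].
Insert 7: appended to row 1. P = [[1, 3, 4, 7]].
Insert 2: 2 bumps 3 from row 1; 3 starts row 2. P = [[1, 2, 4, 7], [3]].
Insert 8: appended to row 1. P = [[1, 2, 4, 7, 8], [3]].
Insert 5: 5 bumps 7 from row 1; 7 appends to row 2. P = [[1, 2, 4, 5, 8], [3, 7]].
Insert 9: appended to row 1. P = [[1, 2, 4, 5, 8, 9], [3, 7]].
Insert 6: 6 bumps 8 from row 1; 8 appends to row 2. P = [[1, 2, 4, 5, 6, 9], [3, 7, 8]].

So P = [[1, 2, 4, 5, 6, 9], [3, 7, 8]], Q = [[1, 2, 3, 4, 6, 8], [5, 7, 9]].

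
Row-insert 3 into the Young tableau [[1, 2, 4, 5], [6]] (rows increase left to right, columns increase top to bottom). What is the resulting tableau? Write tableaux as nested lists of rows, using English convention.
[[1, 2, 3, 5], [4], [6]]

In row 1, 3 replaces 4 (the leftmost entry greater than 3); 4 is bumped to row 2. In row 2, 4 replaces 6 (the leftmost entry greater than 4); 6 is bumped to row 3. 6 starts a new row 3. The new tableau is [[1, 2, 3, 5], [4], [6]].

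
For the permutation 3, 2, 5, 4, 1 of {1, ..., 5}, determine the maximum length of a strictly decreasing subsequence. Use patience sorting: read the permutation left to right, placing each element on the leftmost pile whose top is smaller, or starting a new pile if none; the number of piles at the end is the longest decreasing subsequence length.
3: new pile. tops = [3]
2: new pile. tops = [3, 2]
5: onto pile 1 (replacing 3). tops = [5, 2]
4: onto pile 2 (replacing 2). tops = [5, 4]
1: new pile. tops = [5, 4, 1]

3 piles, so the longest decreasing subsequence has length 3.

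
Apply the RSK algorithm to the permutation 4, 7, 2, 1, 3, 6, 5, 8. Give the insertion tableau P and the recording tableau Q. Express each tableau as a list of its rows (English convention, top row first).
P = [[1, 3, 5, 8], [2, 6], [4, 7]], Q = [[1, 2, 6, 8], [3, 5], [4, 7]]

Insert each entry of the permutation into P by Schensted row insertion, recording in Q the position of each new cell.

Insert 4: appended to row 1. P = [[4]], Q = [[1]].
Insert 7: appended to row 1. P = [[4, 7]], Q = [[1, 2]].
Insert 2: 2 bumps 4 from row 1; 4 starts row 2. P = [[2, 7], [4]], Q = [[1, 2], [3]].
Insert 1: 1 bumps 2 from row 1; 2 bumps 4 from row 2; 4 starts row 3. P = [[1, 7], [2], [4]], Q = [[1, 2], [3], [4]].
Insert 3: 3 bumps 7 from row 1; 7 appends to row 2. P = [[1, 3], [2, 7], [4]], Q = [[1, 2], [3, 5], [4]].
Insert 6: appended to row 1. P = [[1, 3, 6], [2, 7], [4]], Q = [[1, 2, 6], [3, 5], [4]].
Insert 5: 5 bumps 6 from row 1; 6 bumps 7 from row 2; 7 appends to row 3. P = [[1, 3, 5], [2, 6], [4, 7]], Q = [[1, 2, 6], [3, 5], [4, 7]].
Insert 8: appended to row 1. P = [[1, 3, 5, 8], [2, 6], [4, 7]], Q = [[1, 2, 6, 8], [3, 5], [4, 7]].

So P = [[1, 3, 5, 8], [2, 6], [4, 7]], Q = [[1, 2, 6, 8], [3, 5], [4, 7]].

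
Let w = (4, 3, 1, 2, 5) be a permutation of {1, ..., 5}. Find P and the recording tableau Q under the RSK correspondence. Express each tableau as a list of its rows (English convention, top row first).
Insert each entry of the permutation into P by Schensted row insertion, recording in Q the position of each new cell.

Insert 4: appended to row 1. P = [[4]].
Insert 3: 3 bumps 4 from row 1; 4 starts row 2. P = [[3], [4]].
Insert 1: 1 bumps 3 from row 1; 3 bumps 4 from row 2; 4 starts row 3. P = [[1], [3], [4]].
Insert 2: appended to row 1. P = [[1, 2], [3], [4]].
Insert 5: appended to row 1. P = [[1, 2, 5], [3], [4]].

So P = [[1, 2, 5], [3], [4]], Q = [[1, 4, 5], [2], [3]].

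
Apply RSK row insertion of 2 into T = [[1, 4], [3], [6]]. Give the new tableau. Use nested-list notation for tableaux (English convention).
[[1, 2], [3, 4], [6]]

In row 1, 2 replaces 4 (the leftmost entry greater than 2); 4 is bumped to row 2. 4 is appended to row 2. The new tableau is [[1, 2], [3, 4], [6]].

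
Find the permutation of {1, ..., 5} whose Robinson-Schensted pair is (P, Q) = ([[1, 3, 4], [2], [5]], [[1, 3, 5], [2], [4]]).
Reverse RSK: for i = n, n-1, ..., 1, locate i in Q, remove the corresponding corner cell from P, and reverse-bump its entry up through P; the value ejected from row 1 is w(i).

So w = 5 2 3 1 4.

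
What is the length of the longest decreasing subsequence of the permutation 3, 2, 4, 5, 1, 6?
3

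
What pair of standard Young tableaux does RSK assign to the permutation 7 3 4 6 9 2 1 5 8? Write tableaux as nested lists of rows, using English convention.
Insert each entry of the permutation into P by Schensted row insertion, recording in Q the position of each new cell.

Insert 7: appended to row 1. P = [[7]].
Insert 3: 3 bumps 7 from row 1; 7 starts row 2. P = [[3], [7]].
Insert 4: appended to row 1. P = [[3, 4], [7]].
Insert 6: appended to row 1. P = [[3, 4, 6], [7]].
Insert 9: appended to row 1. P = [[3, 4, 6, 9], [7]].
Insert 2: 2 bumps 3 from row 1; 3 bumps 7 from row 2; 7 starts row 3. P = [[2, 4, 6, 9], [3], [7]].
Insert 1: 1 bumps 2 from row 1; 2 bumps 3 from row 2; 3 bumps 7 from row 3; 7 starts row 4. P = [[1, 4, 6, 9], [2], [3], [7]].
Insert 5: 5 bumps 6 from row 1; 6 appends to row 2. P = [[1, 4, 5, 9], [2, 6], [3], [7]].
Insert 8: 8 bumps 9 from row 1; 9 appends to row 2. P = [[1, 4, 5, 8], [2, 6, 9], [3], [7]].

So P = [[1, 4, 5, 8], [2, 6, 9], [3], [7]], Q = [[1, 3, 4, 5], [2, 8, 9], [6], [7]].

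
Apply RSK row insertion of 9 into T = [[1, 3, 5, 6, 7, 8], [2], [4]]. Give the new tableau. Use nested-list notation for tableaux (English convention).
[[1, 3, 5, 6, 7, 8, 9], [2], [4]]

9 is larger than every entry of row 1, so it is appended to row 1. The new tableau is [[1, 3, 5, 6, 7, 8, 9], [2], [4]].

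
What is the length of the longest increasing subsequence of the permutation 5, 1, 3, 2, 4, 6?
4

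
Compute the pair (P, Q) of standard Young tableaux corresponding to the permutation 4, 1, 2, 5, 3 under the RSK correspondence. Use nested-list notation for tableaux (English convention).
Insert each entry of the permutation into P by Schensted row insertion, recording in Q the position of each new cell.

Insert 4: appended to row 1. P = [[4]].
Insert 1: 1 bumps 4 from row 1; 4 starts row 2. P = [[1], [4]].
Insert 2: appended to row 1. P = [[1, 2], [4]].
Insert 5: appended to row 1. P = [[1, 2, 5], [4]].
Insert 3: 3 bumps 5 from row 1; 5 appends to row 2. P = [[1, 2, 3], [4, 5]].

So P = [[1, 2, 3], [4, 5]], Q = [[1, 3, 4], [2, 5]].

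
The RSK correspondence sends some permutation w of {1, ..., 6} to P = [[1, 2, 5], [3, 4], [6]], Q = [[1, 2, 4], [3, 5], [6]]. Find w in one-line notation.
3 4 1 6 5 2

Reverse the RSK construction: for i from n down to 1, find the cell of Q containing i, remove the entry at that cell from P, and reverse-bump it up through P; the value ejected from row 1 is w(i).

Step i=6: Q has 6 at row 3, column 1; remove 6 from row 3 of P and reverse-bump: 6 enters row 2 and ejects 4; 4 enters row 1 and ejects 2. So w(6) = 2. P is now [[1, 4, 5], [3, 6]].
Step i=5: Q has 5 at row 2, column 2; remove 6 from row 2 of P and reverse-bump: 6 enters row 1 and ejects 5. So w(5) = 5. P is now [[1, 4, 6], [3]].
Step i=4: Q has 4 at row 1, column 3; remove that cell from P, ejecting 6. So w(4) = 6. P is now [[1, 4], [3]].
Step i=3: Q has 3 at row 2, column 1; remove 3 from row 2 of P and reverse-bump: 3 enters row 1 and ejects 1. So w(3) = 1. P is now [[3, 4]].
Step i=2: Q has 2 at row 1, column 2; remove that cell from P, ejecting 4. So w(2) = 4. P is now [[3]].
Step i=1: Q has 1 at row 1, column 1; remove that cell from P, ejecting 3. So w(1) = 3. P is now [].

So w = 3 4 1 6 5 2.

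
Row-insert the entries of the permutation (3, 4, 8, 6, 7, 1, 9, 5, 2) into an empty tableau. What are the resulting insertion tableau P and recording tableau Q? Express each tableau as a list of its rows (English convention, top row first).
Insert each entry of the permutation into P by Schensted row insertion, recording in Q the position of each new cell.

Insert 3: appended to row 1. P = [[3]].
Insert 4: appended to row 1. P = [[3, 4]].
Insert 8: appended to row 1. P = [[3, 4, 8]].
Insert 6: 6 bumps 8 from row 1; 8 starts row 2. P = [[3, 4, 6], [8]].
Insert 7: appended to row 1. P = [[3, 4, 6, 7], [8]].
Insert 1: 1 bumps 3 from row 1; 3 bumps 8 from row 2; 8 starts row 3. P = [[1, 4, 6, 7], [3], [8]].
Insert 9: appended to row 1. P = [[1, 4, 6, 7, 9], [3], [8]].
Insert 5: 5 bumps 6 from row 1; 6 appends to row 2. P = [[1, 4, 5, 7, 9], [3, 6], [8]].
Insert 2: 2 bumps 4 from row 1; 4 bumps 6 from row 2; 6 bumps 8 from row 3; 8 starts row 4. P = [[1, 2, 5, 7, 9], [3, 4], [6], [8]].

So P = [[1, 2, 5, 7, 9], [3, 4], [6], [8]], Q = [[1, 2, 3, 5, 7], [4, 8], [6], [9]].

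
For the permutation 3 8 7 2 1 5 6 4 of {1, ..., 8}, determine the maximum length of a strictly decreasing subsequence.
4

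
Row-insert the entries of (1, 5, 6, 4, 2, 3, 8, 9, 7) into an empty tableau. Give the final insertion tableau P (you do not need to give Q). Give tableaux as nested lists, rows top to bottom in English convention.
P = [[1, 2, 3, 7, 9], [4, 6, 8], [5]]

Insert 1: appended to row 1. P = [[1]].
Insert 5: appended to row 1. P = [[1, 5]].
Insert 6: appended to row 1. P = [[1, 5, 6]].
Insert 4: 4 bumps 5 from row 1; 5 starts row 2. P = [[1, 4, 6], [5]].
Insert 2: 2 bumps 4 from row 1; 4 bumps 5 from row 2; 5 starts row 3. P = [[1, 2, 6], [4], [5]].
Insert 3: 3 bumps 6 from row 1; 6 appends to row 2. P = [[1, 2, 3], [4, 6], [5]].
Insert 8: appended to row 1. P = [[1, 2, 3, 8], [4, 6], [5]].
Insert 9: appended to row 1. P = [[1, 2, 3, 8, 9], [4, 6], [5]].
Insert 7: 7 bumps 8 from row 1; 8 appends to row 2. P = [[1, 2, 3, 7, 9], [4, 6, 8], [5]].

So P = [[1, 2, 3, 7, 9], [4, 6, 8], [5]].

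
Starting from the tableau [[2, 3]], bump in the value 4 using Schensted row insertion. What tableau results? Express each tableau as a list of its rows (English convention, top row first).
[[2, 3, 4]]

4 is larger than every entry of row 1, so it is appended to row 1. The new tableau is [[2, 3, 4]].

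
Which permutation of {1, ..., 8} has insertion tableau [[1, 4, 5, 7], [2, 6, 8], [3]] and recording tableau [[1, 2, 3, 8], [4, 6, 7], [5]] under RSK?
3 6 8 2 1 4 5 7

Reverse the RSK construction: for i from n down to 1, find the cell of Q containing i, remove the entry at that cell from P, and reverse-bump it up through P; the value ejected from row 1 is w(i).

Step i=8: Q has 8 at row 1, column 4; remove that cell from P, ejecting 7. So w(8) = 7. P is now [[1, 4, 5], [2, 6, 8], [3]].
Step i=7: Q has 7 at row 2, column 3; remove 8 from row 2 of P and reverse-bump: 8 enters row 1 and ejects 5. So w(7) = 5. P is now [[1, 4, 8], [2, 6], [3]].
Step i=6: Q has 6 at row 2, column 2; remove 6 from row 2 of P and reverse-bump: 6 enters row 1 and ejects 4. So w(6) = 4. P is now [[1, 6, 8], [2], [3]].
Step i=5: Q has 5 at row 3, column 1; remove 3 from row 3 of P and reverse-bump: 3 enters row 2 and ejects 2; 2 enters row 1 and ejects 1. So w(5) = 1. P is now [[2, 6, 8], [3]].
Step i=4: Q has 4 at row 2, column 1; remove 3 from row 2 of P and reverse-bump: 3 enters row 1 and ejects 2. So w(4) = 2. P is now [[3, 6, 8]].
Step i=3: Q has 3 at row 1, column 3; remove that cell from P, ejecting 8. So w(3) = 8. P is now [[3, 6]].
Step i=2: Q has 2 at row 1, column 2; remove that cell from P, ejecting 6. So w(2) = 6. P is now [[3]].
Step i=1: Q has 1 at row 1, column 1; remove that cell from P, ejecting 3. So w(1) = 3. P is now [].

So w = 3 6 8 2 1 4 5 7.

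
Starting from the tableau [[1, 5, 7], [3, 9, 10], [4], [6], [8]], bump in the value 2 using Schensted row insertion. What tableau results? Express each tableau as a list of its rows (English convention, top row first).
In row 1, 2 replaces 5 (the leftmost entry greater than 2); 5 is bumped to row 2. In row 2, 5 replaces 9 (the leftmost entry greater than 5); 9 is bumped to row 3. 9 is appended to row 3. The new tableau is [[1, 2, 7], [3, 5, 10], [4, 9], [6], [8]].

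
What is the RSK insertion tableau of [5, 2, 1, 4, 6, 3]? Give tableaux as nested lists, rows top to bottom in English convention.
P = [[1, 3, 6], [2, 4], [5]]

Insert 5: appended to row 1. P = [[5]].
Insert 2: 2 bumps 5 from row 1; 5 starts row 2. P = [[2], [5]].
Insert 1: 1 bumps 2 from row 1; 2 bumps 5 from row 2; 5 starts row 3. P = [[1], [2], [5]].
Insert 4: appended to row 1. P = [[1, 4], [2], [5]].
Insert 6: appended to row 1. P = [[1, 4, 6], [2], [5]].
Insert 3: 3 bumps 4 from row 1; 4 appends to row 2. P = [[1, 3, 6], [2, 4], [5]].

So P = [[1, 3, 6], [2, 4], [5]].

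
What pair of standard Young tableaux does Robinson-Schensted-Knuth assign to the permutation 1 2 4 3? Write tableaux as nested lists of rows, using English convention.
Insert each entry of the permutation into P by Schensted row insertion, recording in Q the position of each new cell.

Insert 1: appended to row 1. P = [[1]].
Insert 2: appended to row 1. P = [[1, 2]].
Insert 4: appended to row 1. P = [[1, 2, 4]].
Insert 3: 3 bumps 4 from row 1; 4 starts row 2. P = [[1, 2, 3], [4]].

So P = [[1, 2, 3], [4]], Q = [[1, 2, 3], [4]].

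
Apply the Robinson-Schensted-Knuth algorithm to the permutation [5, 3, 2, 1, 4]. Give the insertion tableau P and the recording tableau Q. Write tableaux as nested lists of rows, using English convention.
P = [[1, 4], [2], [3], [5]], Q = [[1, 5], [2], [3], [4]]

Insert each entry of the permutation into P by Schensted row insertion, recording in Q the position of each new cell.

After inserting 5: P = [[5]].
After inserting 3: P = [[3], [5]].
After inserting 2: P = [[2], [3], [5]].
After inserting 1: P = [[1], [2], [3], [5]].
After inserting 4: P = [[1, 4], [2], [3], [5]].

So P = [[1, 4], [2], [3], [5]], Q = [[1, 5], [2], [3], [4]].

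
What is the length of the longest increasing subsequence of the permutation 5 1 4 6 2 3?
3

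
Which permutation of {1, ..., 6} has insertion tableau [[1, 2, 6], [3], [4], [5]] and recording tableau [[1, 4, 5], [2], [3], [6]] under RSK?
5 4 1 3 6 2

Reverse the RSK construction: for i from n down to 1, find the cell of Q containing i, remove the entry at that cell from P, and reverse-bump it up through P; the value ejected from row 1 is w(i).

Step i=6: Q has 6 at row 4, column 1; remove 5 from row 4 of P and reverse-bump: 5 enters row 3 and ejects 4; 4 enters row 2 and ejects 3; 3 enters row 1 and ejects 2. So w(6) = 2. P is now [[1, 3, 6], [4], [5]].
Step i=5: Q has 5 at row 1, column 3; remove that cell from P, ejecting 6. So w(5) = 6. P is now [[1, 3], [4], [5]].
Step i=4: Q has 4 at row 1, column 2; remove that cell from P, ejecting 3. So w(4) = 3. P is now [[1], [4], [5]].
Step i=3: Q has 3 at row 3, column 1; remove 5 from row 3 of P and reverse-bump: 5 enters row 2 and ejects 4; 4 enters row 1 and ejects 1. So w(3) = 1. P is now [[4], [5]].
Step i=2: Q has 2 at row 2, column 1; remove 5 from row 2 of P and reverse-bump: 5 enters row 1 and ejects 4. So w(2) = 4. P is now [[5]].
Step i=1: Q has 1 at row 1, column 1; remove that cell from P, ejecting 5. So w(1) = 5. P is now [].

So w = 5 4 1 3 6 2.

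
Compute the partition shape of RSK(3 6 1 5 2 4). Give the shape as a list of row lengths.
Row-insert each entry into an empty tableau.

After inserting 3: P = [[3]].
After inserting 6: P = [[3, 6]].
After inserting 1: P = [[1, 6], [3]].
After inserting 5: P = [[1, 5], [3, 6]].
After inserting 2: P = [[1, 2], [3, 5], [6]].
After inserting 4: P = [[1, 2, 4], [3, 5], [6]].

The final insertion tableau P = [[1, 2, 4], [3, 5], [6]] has shape [3, 2, 1].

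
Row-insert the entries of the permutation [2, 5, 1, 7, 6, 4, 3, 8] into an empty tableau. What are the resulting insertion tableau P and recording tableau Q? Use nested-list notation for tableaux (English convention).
P = [[1, 3, 6, 8], [2, 4], [5], [7]], Q = [[1, 2, 4, 8], [3, 5], [6], [7]]

Insert each entry of the permutation into P by Schensted row insertion, recording in Q the position of each new cell.

Insert 2: appended to row 1. P = [[2]], Q = [[1]].
Insert 5: appended to row 1. P = [[2, 5]], Q = [[1, 2]].
Insert 1: 1 bumps 2 from row 1; 2 starts row 2. P = [[1, 5], [2]], Q = [[1, 2], [3]].
Insert 7: appended to row 1. P = [[1, 5, 7], [2]], Q = [[1, 2, 4], [3]].
Insert 6: 6 bumps 7 from row 1; 7 appends to row 2. P = [[1, 5, 6], [2, 7]], Q = [[1, 2, 4], [3, 5]].
Insert 4: 4 bumps 5 from row 1; 5 bumps 7 from row 2; 7 starts row 3. P = [[1, 4, 6], [2, 5], [7]], Q = [[1, 2, 4], [3, 5], [6]].
Insert 3: 3 bumps 4 from row 1; 4 bumps 5 from row 2; 5 bumps 7 from row 3; 7 starts row 4. P = [[1, 3, 6], [2, 4], [5], [7]], Q = [[1, 2, 4], [3, 5], [6], [7]].
Insert 8: appended to row 1. P = [[1, 3, 6, 8], [2, 4], [5], [7]], Q = [[1, 2, 4, 8], [3, 5], [6], [7]].

So P = [[1, 3, 6, 8], [2, 4], [5], [7]], Q = [[1, 2, 4, 8], [3, 5], [6], [7]].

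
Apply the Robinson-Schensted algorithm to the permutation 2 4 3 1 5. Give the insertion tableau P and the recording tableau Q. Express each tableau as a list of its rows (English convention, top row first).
P = [[1, 3, 5], [2], [4]], Q = [[1, 2, 5], [3], [4]]

Insert each entry of the permutation into P by Schensted row insertion, recording in Q the position of each new cell.

Insert 2: appended to row 1. P = [[2]].
Insert 4: appended to row 1. P = [[2, 4]].
Insert 3: 3 bumps 4 from row 1; 4 starts row 2. P = [[2, 3], [4]].
Insert 1: 1 bumps 2 from row 1; 2 bumps 4 from row 2; 4 starts row 3. P = [[1, 3], [2], [4]].
Insert 5: appended to row 1. P = [[1, 3, 5], [2], [4]].

So P = [[1, 3, 5], [2], [4]], Q = [[1, 2, 5], [3], [4]].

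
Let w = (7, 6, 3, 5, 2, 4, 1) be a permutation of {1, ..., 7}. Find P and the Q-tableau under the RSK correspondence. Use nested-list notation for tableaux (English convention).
Insert each entry of the permutation into P by Schensted row insertion, recording in Q the position of each new cell.

After inserting 7: P = [[7]].
After inserting 6: P = [[6], [7]].
After inserting 3: P = [[3], [6], [7]].
After inserting 5: P = [[3, 5], [6], [7]].
After inserting 2: P = [[2, 5], [3], [6], [7]].
After inserting 4: P = [[2, 4], [3, 5], [6], [7]].
After inserting 1: P = [[1, 4], [2, 5], [3], [6], [7]].

So P = [[1, 4], [2, 5], [3], [6], [7]], Q = [[1, 4], [2, 6], [3], [5], [7]].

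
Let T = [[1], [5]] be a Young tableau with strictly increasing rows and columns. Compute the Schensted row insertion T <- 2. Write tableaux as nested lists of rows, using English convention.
[[1, 2], [5]]

2 is larger than every entry of row 1, so it is appended to row 1. The new tableau is [[1, 2], [5]].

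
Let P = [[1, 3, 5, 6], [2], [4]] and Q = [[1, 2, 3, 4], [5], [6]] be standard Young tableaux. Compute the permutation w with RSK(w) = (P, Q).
Reverse the RSK construction: for i from n down to 1, find the cell of Q containing i, remove the entry at that cell from P, and reverse-bump it up through P; the value ejected from row 1 is w(i).

Step i=6: Q has 6 at row 3, column 1; remove 4 from row 3 of P and reverse-bump: 4 enters row 2 and ejects 2; 2 enters row 1 and ejects 1. So w(6) = 1. P is now [[2, 3, 5, 6], [4]].
Step i=5: Q has 5 at row 2, column 1; remove 4 from row 2 of P and reverse-bump: 4 enters row 1 and ejects 3. So w(5) = 3. P is now [[2, 4, 5, 6]].
Step i=4: Q has 4 at row 1, column 4; remove that cell from P, ejecting 6. So w(4) = 6. P is now [[2, 4, 5]].
Step i=3: Q has 3 at row 1, column 3; remove that cell from P, ejecting 5. So w(3) = 5. P is now [[2, 4]].
Step i=2: Q has 2 at row 1, column 2; remove that cell from P, ejecting 4. So w(2) = 4. P is now [[2]].
Step i=1: Q has 1 at row 1, column 1; remove that cell from P, ejecting 2. So w(1) = 2. P is now [].

So w = 2 4 5 6 3 1.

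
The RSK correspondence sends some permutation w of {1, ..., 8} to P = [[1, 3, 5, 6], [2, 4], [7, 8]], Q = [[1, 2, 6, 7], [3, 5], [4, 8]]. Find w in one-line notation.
7 8 2 1 4 5 6 3

Reverse the RSK construction: for i from n down to 1, find the cell of Q containing i, remove the entry at that cell from P, and reverse-bump it up through P; the value ejected from row 1 is w(i).

Step i=8: Q has 8 at row 3, column 2; remove 8 from row 3 of P and reverse-bump: 8 enters row 2 and ejects 4; 4 enters row 1 and ejects 3. So w(8) = 3. P is now [[1, 4, 5, 6], [2, 8], [7]].
Step i=7: Q has 7 at row 1, column 4; remove that cell from P, ejecting 6. So w(7) = 6. P is now [[1, 4, 5], [2, 8], [7]].
Step i=6: Q has 6 at row 1, column 3; remove that cell from P, ejecting 5. So w(6) = 5. P is now [[1, 4], [2, 8], [7]].
Step i=5: Q has 5 at row 2, column 2; remove 8 from row 2 of P and reverse-bump: 8 enters row 1 and ejects 4. So w(5) = 4. P is now [[1, 8], [2], [7]].
Step i=4: Q has 4 at row 3, column 1; remove 7 from row 3 of P and reverse-bump: 7 enters row 2 and ejects 2; 2 enters row 1 and ejects 1. So w(4) = 1. P is now [[2, 8], [7]].
Step i=3: Q has 3 at row 2, column 1; remove 7 from row 2 of P and reverse-bump: 7 enters row 1 and ejects 2. So w(3) = 2. P is now [[7, 8]].
Step i=2: Q has 2 at row 1, column 2; remove that cell from P, ejecting 8. So w(2) = 8. P is now [[7]].
Step i=1: Q has 1 at row 1, column 1; remove that cell from P, ejecting 7. So w(1) = 7. P is now [].

So w = 7 8 2 1 4 5 6 3.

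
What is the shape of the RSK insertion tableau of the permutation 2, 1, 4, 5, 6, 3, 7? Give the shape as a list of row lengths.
Row-insert each entry into an empty tableau.

After inserting 2: P = [[2]].
After inserting 1: P = [[1], [2]].
After inserting 4: P = [[1, 4], [2]].
After inserting 5: P = [[1, 4, 5], [2]].
After inserting 6: P = [[1, 4, 5, 6], [2]].
After inserting 3: P = [[1, 3, 5, 6], [2, 4]].
After inserting 7: P = [[1, 3, 5, 6, 7], [2, 4]].

The final insertion tableau P = [[1, 3, 5, 6, 7], [2, 4]] has shape [5, 2].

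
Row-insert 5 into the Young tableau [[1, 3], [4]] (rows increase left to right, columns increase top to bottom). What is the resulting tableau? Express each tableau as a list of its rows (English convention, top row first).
5 is larger than every entry of row 1, so it is appended to row 1. The new tableau is [[1, 3, 5], [4]].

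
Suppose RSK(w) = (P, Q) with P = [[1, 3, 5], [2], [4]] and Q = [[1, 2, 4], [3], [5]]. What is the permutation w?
2 4 3 5 1

Reverse the RSK construction: for i from n down to 1, find the cell of Q containing i, remove the entry at that cell from P, and reverse-bump it up through P; the value ejected from row 1 is w(i).

Step i=5: Q has 5 at row 3, column 1; remove 4 from row 3 of P and reverse-bump: 4 enters row 2 and ejects 2; 2 enters row 1 and ejects 1. So w(5) = 1. P is now [[2, 3, 5], [4]].
Step i=4: Q has 4 at row 1, column 3; remove that cell from P, ejecting 5. So w(4) = 5. P is now [[2, 3], [4]].
Step i=3: Q has 3 at row 2, column 1; remove 4 from row 2 of P and reverse-bump: 4 enters row 1 and ejects 3. So w(3) = 3. P is now [[2, 4]].
Step i=2: Q has 2 at row 1, column 2; remove that cell from P, ejecting 4. So w(2) = 4. P is now [[2]].
Step i=1: Q has 1 at row 1, column 1; remove that cell from P, ejecting 2. So w(1) = 2. P is now [].

So w = 2 4 3 5 1.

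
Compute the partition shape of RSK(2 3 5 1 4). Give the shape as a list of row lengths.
[3, 2]

RSK row insertion gives P = [[1, 3, 4], [2, 5]], which has shape [3, 2].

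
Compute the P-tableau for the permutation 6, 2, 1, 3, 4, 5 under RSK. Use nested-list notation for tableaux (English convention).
P = [[1, 3, 4, 5], [2], [6]]

After inserting 6: P = [[6]].
After inserting 2: P = [[2], [6]].
After inserting 1: P = [[1], [2], [6]].
After inserting 3: P = [[1, 3], [2], [6]].
After inserting 4: P = [[1, 3, 4], [2], [6]].
After inserting 5: P = [[1, 3, 4, 5], [2], [6]].

So P = [[1, 3, 4, 5], [2], [6]].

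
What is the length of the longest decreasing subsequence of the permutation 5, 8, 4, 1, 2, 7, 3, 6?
3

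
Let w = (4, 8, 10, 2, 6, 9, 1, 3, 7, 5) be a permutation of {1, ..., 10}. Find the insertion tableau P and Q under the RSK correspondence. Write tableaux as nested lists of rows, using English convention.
Insert each entry of the permutation into P by Schensted row insertion, recording in Q the position of each new cell.

Insert 4: appended to row 1. P = [[4]].
Insert 8: appended to row 1. P = [[4, 8]].
Insert 10: appended to row 1. P = [[4, 8, 10]].
Insert 2: 2 bumps 4 from row 1; 4 starts row 2. P = [[2, 8, 10], [4]].
Insert 6: 6 bumps 8 from row 1; 8 appends to row 2. P = [[2, 6, 10], [4, 8]].
Insert 9: 9 bumps 10 from row 1; 10 appends to row 2. P = [[2, 6, 9], [4, 8, 10]].
Insert 1: 1 bumps 2 from row 1; 2 bumps 4 from row 2; 4 starts row 3. P = [[1, 6, 9], [2, 8, 10], [4]].
Insert 3: 3 bumps 6 from row 1; 6 bumps 8 from row 2; 8 appends to row 3. P = [[1, 3, 9], [2, 6, 10], [4, 8]].
Insert 7: 7 bumps 9 from row 1; 9 bumps 10 from row 2; 10 appends to row 3. P = [[1, 3, 7], [2, 6, 9], [4, 8, 10]].
Insert 5: 5 bumps 7 from row 1; 7 bumps 9 from row 2; 9 bumps 10 from row 3; 10 starts row 4. P = [[1, 3, 5], [2, 6, 7], [4, 8, 9], [10]].

So P = [[1, 3, 5], [2, 6, 7], [4, 8, 9], [10]], Q = [[1, 2, 3], [4, 5, 6], [7, 8, 9], [10]].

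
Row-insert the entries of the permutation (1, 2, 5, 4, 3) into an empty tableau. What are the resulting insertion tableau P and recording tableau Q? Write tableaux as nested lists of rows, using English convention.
Insert each entry of the permutation into P by Schensted row insertion, recording in Q the position of each new cell.

Insert 1: appended to row 1. P = [[1]], Q = [[1]].
Insert 2: appended to row 1. P = [[1, 2]], Q = [[1, 2]].
Insert 5: appended to row 1. P = [[1, 2, 5]], Q = [[1, 2, 3]].
Insert 4: 4 bumps 5 from row 1; 5 starts row 2. P = [[1, 2, 4], [5]], Q = [[1, 2, 3], [4]].
Insert 3: 3 bumps 4 from row 1; 4 bumps 5 from row 2; 5 starts row 3. P = [[1, 2, 3], [4], [5]], Q = [[1, 2, 3], [4], [5]].

So P = [[1, 2, 3], [4], [5]], Q = [[1, 2, 3], [4], [5]].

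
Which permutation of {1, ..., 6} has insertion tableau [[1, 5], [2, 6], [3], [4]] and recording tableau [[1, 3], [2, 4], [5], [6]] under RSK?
4 3 6 5 2 1

Reverse the RSK construction: for i from n down to 1, find the cell of Q containing i, remove the entry at that cell from P, and reverse-bump it up through P; the value ejected from row 1 is w(i).

Step i=6: Q has 6 at row 4, column 1; remove 4 from row 4 of P and reverse-bump: 4 enters row 3 and ejects 3; 3 enters row 2 and ejects 2; 2 enters row 1 and ejects 1. So w(6) = 1. P is now [[2, 5], [3, 6], [4]].
Step i=5: Q has 5 at row 3, column 1; remove 4 from row 3 of P and reverse-bump: 4 enters row 2 and ejects 3; 3 enters row 1 and ejects 2. So w(5) = 2. P is now [[3, 5], [4, 6]].
Step i=4: Q has 4 at row 2, column 2; remove 6 from row 2 of P and reverse-bump: 6 enters row 1 and ejects 5. So w(4) = 5. P is now [[3, 6], [4]].
Step i=3: Q has 3 at row 1, column 2; remove that cell from P, ejecting 6. So w(3) = 6. P is now [[3], [4]].
Step i=2: Q has 2 at row 2, column 1; remove 4 from row 2 of P and reverse-bump: 4 enters row 1 and ejects 3. So w(2) = 3. P is now [[4]].
Step i=1: Q has 1 at row 1, column 1; remove that cell from P, ejecting 4. So w(1) = 4. P is now [].

So w = 4 3 6 5 2 1.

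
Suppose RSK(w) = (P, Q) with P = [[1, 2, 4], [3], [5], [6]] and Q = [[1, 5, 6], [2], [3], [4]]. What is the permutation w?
Reverse RSK: for i = n, n-1, ..., 1, locate i in Q, remove the corresponding corner cell from P, and reverse-bump its entry up through P; the value ejected from row 1 is w(i).

So w = 6 5 3 1 2 4.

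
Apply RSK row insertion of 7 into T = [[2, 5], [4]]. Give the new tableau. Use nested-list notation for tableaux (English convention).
7 is larger than every entry of row 1, so it is appended to row 1. The new tableau is [[2, 5, 7], [4]].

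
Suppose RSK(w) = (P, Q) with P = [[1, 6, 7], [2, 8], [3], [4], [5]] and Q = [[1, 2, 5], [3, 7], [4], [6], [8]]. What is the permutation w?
Reverse the RSK construction: for i from n down to 1, find the cell of Q containing i, remove the entry at that cell from P, and reverse-bump it up through P; the value ejected from row 1 is w(i).

Step i=8: Q has 8 at row 5, column 1; remove 5 from row 5 of P and reverse-bump: 5 enters row 4 and ejects 4; 4 enters row 3 and ejects 3; 3 enters row 2 and ejects 2; 2 enters row 1 and ejects 1. So w(8) = 1. P is now [[2, 6, 7], [3, 8], [4], [5]].
Step i=7: Q has 7 at row 2, column 2; remove 8 from row 2 of P and reverse-bump: 8 enters row 1 and ejects 7. So w(7) = 7. P is now [[2, 6, 8], [3], [4], [5]].
Step i=6: Q has 6 at row 4, column 1; remove 5 from row 4 of P and reverse-bump: 5 enters row 3 and ejects 4; 4 enters row 2 and ejects 3; 3 enters row 1 and ejects 2. So w(6) = 2. P is now [[3, 6, 8], [4], [5]].
Step i=5: Q has 5 at row 1, column 3; remove that cell from P, ejecting 8. So w(5) = 8. P is now [[3, 6], [4], [5]].
Step i=4: Q has 4 at row 3, column 1; remove 5 from row 3 of P and reverse-bump: 5 enters row 2 and ejects 4; 4 enters row 1 and ejects 3. So w(4) = 3. P is now [[4, 6], [5]].
Step i=3: Q has 3 at row 2, column 1; remove 5 from row 2 of P and reverse-bump: 5 enters row 1 and ejects 4. So w(3) = 4. P is now [[5, 6]].
Step i=2: Q has 2 at row 1, column 2; remove that cell from P, ejecting 6. So w(2) = 6. P is now [[5]].
Step i=1: Q has 1 at row 1, column 1; remove that cell from P, ejecting 5. So w(1) = 5. P is now [].

So w = 5 6 4 3 8 2 7 1.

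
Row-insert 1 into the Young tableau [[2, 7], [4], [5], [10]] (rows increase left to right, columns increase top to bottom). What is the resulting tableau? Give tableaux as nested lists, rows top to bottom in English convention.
[[1, 7], [2], [4], [5], [10]]

In row 1, 1 replaces 2 (the leftmost entry greater than 1); 2 is bumped to row 2. In row 2, 2 replaces 4 (the leftmost entry greater than 2); 4 is bumped to row 3. In row 3, 4 replaces 5 (the leftmost entry greater than 4); 5 is bumped to row 4. In row 4, 5 replaces 10 (the leftmost entry greater than 5); 10 is bumped to row 5. 10 starts a new row 5. The new tableau is [[1, 7], [2], [4], [5], [10]].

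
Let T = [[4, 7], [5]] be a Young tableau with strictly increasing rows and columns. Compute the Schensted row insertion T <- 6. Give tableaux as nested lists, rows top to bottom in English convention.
[[4, 6], [5, 7]]

In row 1, 6 replaces 7 (the leftmost entry greater than 6); 7 is bumped to row 2. 7 is appended to row 2. The new tableau is [[4, 6], [5, 7]].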